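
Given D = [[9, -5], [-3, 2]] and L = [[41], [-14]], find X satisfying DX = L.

X = [[4], [-1]]

D is on the left of X, so left-multiply by D⁻¹: X = D⁻¹L.
D has determinant 3; D⁻¹ = [[2/3, 5/3], [1, 3]].
X = D⁻¹L = [[2/3, 5/3], [1, 3]] · [[41], [-14]] = [[4], [-1]].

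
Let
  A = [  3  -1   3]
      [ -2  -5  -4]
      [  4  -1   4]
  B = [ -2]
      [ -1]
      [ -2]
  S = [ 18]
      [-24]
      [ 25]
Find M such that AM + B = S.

M = [[5], [1], [2]]

AM = S − B = [[20], [-23], [27]].
Left-multiplying both sides by A⁻¹ gives M = A⁻¹(S − B).
A has determinant 2; A⁻¹ = [[-12, 1/2, 19/2], [-4, 0, 3], [11, -1/2, -17/2]].
M = A⁻¹(S − B) = [[5], [1], [2]].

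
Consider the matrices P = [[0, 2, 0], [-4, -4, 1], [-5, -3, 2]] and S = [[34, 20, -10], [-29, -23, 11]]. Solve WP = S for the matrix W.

W = [[-5, -6, -2], [-2, 1, 5]]

Right-multiplying both sides by P⁻¹ gives W = SP⁻¹.
det P = 6, so P⁻¹ = [[-5/6, -2/3, 1/3], [1/2, 0, 0], [-4/3, -5/3, 4/3]].
W = SP⁻¹ = [[34, 20, -10], [-29, -23, 11]] · [[-5/6, -2/3, 1/3], [1/2, 0, 0], [-4/3, -5/3, 4/3]] = [[-5, -6, -2], [-2, 1, 5]].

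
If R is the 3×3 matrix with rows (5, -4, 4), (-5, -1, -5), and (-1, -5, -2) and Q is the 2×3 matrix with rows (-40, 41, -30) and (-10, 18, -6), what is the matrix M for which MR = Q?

M = [[-5, 4, -5], [-4, -2, 0]]

Since R sits to the right of M, M = QR⁻¹.
det R = 1; the adjugate gives R⁻¹ = [[-23, -28, 24], [-5, -6, 5], [24, 29, -25]].
M = QR⁻¹ = [[-40, 41, -30], [-10, 18, -6]] · [[-23, -28, 24], [-5, -6, 5], [24, 29, -25]] = [[-5, 4, -5], [-4, -2, 0]].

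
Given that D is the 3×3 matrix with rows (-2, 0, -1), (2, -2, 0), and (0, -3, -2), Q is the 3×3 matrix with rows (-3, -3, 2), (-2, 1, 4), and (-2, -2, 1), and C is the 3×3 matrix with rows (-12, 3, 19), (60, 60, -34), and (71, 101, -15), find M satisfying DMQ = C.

M = [[1, 0, -4], [5, 0, 5], [2, -5, 1]]

Left-multiply by D⁻¹ and right-multiply by Q⁻¹: M = D⁻¹CQ⁻¹.
det D = -2, so D⁻¹ = [[-2, -3/2, 1], [-2, -2, 1], [3, 3, -2]].
det Q = 3; the adjugate gives Q⁻¹ = [[3, -1/3, -14/3], [-2, 1/3, 8/3], [2, 0, -3]].
D⁻¹C = [[5, 5, -2], [-25, -25, 15], [2, -13, -15]].
M = (D⁻¹C)Q⁻¹ = [[1, 0, -4], [5, 0, 5], [2, -5, 1]].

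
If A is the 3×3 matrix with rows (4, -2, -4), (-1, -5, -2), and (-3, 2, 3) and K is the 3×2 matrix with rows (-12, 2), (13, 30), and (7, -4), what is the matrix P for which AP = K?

P = [[-1, -3], [-4, -5], [4, -1]]

A is on the left of P, so left-multiply by A⁻¹: P = A⁻¹K.
det A = 6, so A⁻¹ = [[-11/6, -1/3, -8/3], [3/2, 0, 2], [-17/6, -1/3, -11/3]].
P = A⁻¹K = [[-11/6, -1/3, -8/3], [3/2, 0, 2], [-17/6, -1/3, -11/3]] · [[-12, 2], [13, 30], [7, -4]] = [[-1, -3], [-4, -5], [4, -1]].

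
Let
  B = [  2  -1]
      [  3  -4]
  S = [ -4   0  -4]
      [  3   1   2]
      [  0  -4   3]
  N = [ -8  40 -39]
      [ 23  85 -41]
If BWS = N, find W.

Isolating W: multiply by B⁻¹ from the left and S⁻¹ from the right, so W = B⁻¹NS⁻¹.
det B = -5, so B⁻¹ = [[4/5, -1/5], [3/5, -2/5]].
det S = 4, so S⁻¹ = [[11/4, 4, 1], [-9/4, -3, -1], [-3, -4, -1]].
B⁻¹N = [[-11, 15, -23], [-14, -10, -7]].
W = (B⁻¹N)S⁻¹ = [[5, 3, -3], [5, 2, 3]].

W = [[5, 3, -3], [5, 2, 3]]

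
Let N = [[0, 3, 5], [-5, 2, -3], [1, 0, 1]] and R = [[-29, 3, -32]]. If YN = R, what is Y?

Y = [[-3, 6, 1]]

Right-multiplying both sides by N⁻¹ gives Y = RN⁻¹.
det N = -4, so N⁻¹ = [[-1/2, 3/4, 19/4], [-1/2, 5/4, 25/4], [1/2, -3/4, -15/4]].
Y = RN⁻¹ = [[-29, 3, -32]] · [[-1/2, 3/4, 19/4], [-1/2, 5/4, 25/4], [1/2, -3/4, -15/4]] = [[-3, 6, 1]].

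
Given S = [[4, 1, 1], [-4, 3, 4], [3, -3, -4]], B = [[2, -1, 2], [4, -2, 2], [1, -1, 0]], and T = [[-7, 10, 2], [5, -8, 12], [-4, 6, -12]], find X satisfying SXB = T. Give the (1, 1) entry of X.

-1

Left-multiply by S⁻¹ and right-multiply by B⁻¹: X = S⁻¹TB⁻¹.
S has determinant -1; S⁻¹ = [[0, -1, -1], [4, 19, 20], [-3, -15, -16]].
det B = -2; the adjugate gives B⁻¹ = [[-1, 1, -1], [-1, 1, -2], [1, -1/2, 0]].
S⁻¹T = [[-1, 2, 0], [-13, 8, -4], [10, -6, 6]].
X = (S⁻¹T)B⁻¹ = [[-1, 1, -3], [1, -3, -3], [2, 1, 2]].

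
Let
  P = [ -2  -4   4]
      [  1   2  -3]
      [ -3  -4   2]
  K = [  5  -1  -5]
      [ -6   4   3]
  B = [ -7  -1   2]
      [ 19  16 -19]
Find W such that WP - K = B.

WP = B + K = [[-2, -2, -3], [13, 20, -16]].
Since P sits to the right of W, W = (B + K)P⁻¹.
det P = -4, so P⁻¹ = [[2, 2, -1], [-7/4, -2, 1/2], [-1/2, -1, 0]].
W = (B + K)P⁻¹ = [[1, 3, 1], [-1, 2, -3]].

W = [[1, 3, 1], [-1, 2, -3]]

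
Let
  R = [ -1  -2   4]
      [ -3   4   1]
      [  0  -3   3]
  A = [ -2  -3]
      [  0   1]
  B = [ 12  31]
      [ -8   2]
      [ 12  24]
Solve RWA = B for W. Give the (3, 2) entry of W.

5

Left-multiply by R⁻¹ and right-multiply by A⁻¹: W = R⁻¹BA⁻¹.
det R = 3; the adjugate gives R⁻¹ = [[5, -2, -6], [3, -1, -11/3], [3, -1, -10/3]].
A has determinant -2; A⁻¹ = [[-1/2, -3/2], [0, 1]].
R⁻¹B = [[4, 7], [0, 3], [4, 11]].
W = (R⁻¹B)A⁻¹ = [[-2, 1], [0, 3], [-2, 5]].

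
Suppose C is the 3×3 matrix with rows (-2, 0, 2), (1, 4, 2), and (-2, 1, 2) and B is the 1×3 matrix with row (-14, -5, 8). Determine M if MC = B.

M = [[3, -2, 3]]

C is on the right of M, so right-multiply by C⁻¹: M = BC⁻¹.
C has determinant 6; C⁻¹ = [[1, 1/3, -4/3], [-1, 0, 1], [3/2, 1/3, -4/3]].
M = BC⁻¹ = [[-14, -5, 8]] · [[1, 1/3, -4/3], [-1, 0, 1], [3/2, 1/3, -4/3]] = [[3, -2, 3]].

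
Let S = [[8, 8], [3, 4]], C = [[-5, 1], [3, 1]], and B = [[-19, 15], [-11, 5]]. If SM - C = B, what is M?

SM = B + C = [[-24, 16], [-8, 6]].
S is on the left of M, so left-multiply by S⁻¹: M = S⁻¹(B + C).
S has determinant 8; S⁻¹ = [[1/2, -1], [-3/8, 1]].
M = S⁻¹(B + C) = [[-4, 2], [1, 0]].

M = [[-4, 2], [1, 0]]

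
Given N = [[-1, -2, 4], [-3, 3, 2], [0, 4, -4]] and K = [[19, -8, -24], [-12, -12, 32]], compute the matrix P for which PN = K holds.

P = [[-1, -6, 2], [0, 4, -6]]

Right-multiplying both sides by N⁻¹ gives P = KN⁻¹.
N has determinant -4; N⁻¹ = [[5, -2, 4], [3, -1, 5/2], [3, -1, 9/4]].
P = KN⁻¹ = [[19, -8, -24], [-12, -12, 32]] · [[5, -2, 4], [3, -1, 5/2], [3, -1, 9/4]] = [[-1, -6, 2], [0, 4, -6]].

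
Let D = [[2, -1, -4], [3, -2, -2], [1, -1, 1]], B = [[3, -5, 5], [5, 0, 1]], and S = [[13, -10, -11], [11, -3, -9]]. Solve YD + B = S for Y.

YD = S − B = [[10, -5, -16], [6, -3, -10]].
Right-multiplying both sides by D⁻¹ gives Y = (S − B)D⁻¹.
D has determinant 1; D⁻¹ = [[-4, 5, -6], [-5, 6, -8], [-1, 1, -1]].
Y = (S − B)D⁻¹ = [[1, 4, -4], [1, 2, -2]].

Y = [[1, 4, -4], [1, 2, -2]]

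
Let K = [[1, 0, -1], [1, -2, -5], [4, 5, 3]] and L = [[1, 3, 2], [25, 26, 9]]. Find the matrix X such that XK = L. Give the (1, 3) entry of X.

Right-multiplying both sides by K⁻¹ gives X = LK⁻¹.
det K = 6; the adjugate gives K⁻¹ = [[19/6, -5/6, -1/3], [-23/6, 7/6, 2/3], [13/6, -5/6, -1/3]].
X = LK⁻¹ = [[1, 3, 2], [25, 26, 9]] · [[19/6, -5/6, -1/3], [-23/6, 7/6, 2/3], [13/6, -5/6, -1/3]] = [[-4, 1, 1], [-1, 2, 6]].

1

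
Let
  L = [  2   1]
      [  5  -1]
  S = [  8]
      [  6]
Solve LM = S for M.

L is on the left of M, so left-multiply by L⁻¹: M = L⁻¹S.
det L = -7, so L⁻¹ = [[1/7, 1/7], [5/7, -2/7]].
M = L⁻¹S = [[1/7, 1/7], [5/7, -2/7]] · [[8], [6]] = [[2], [4]].

M = [[2], [4]]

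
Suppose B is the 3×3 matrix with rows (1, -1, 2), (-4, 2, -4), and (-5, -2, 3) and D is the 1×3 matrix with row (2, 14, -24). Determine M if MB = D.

M = [[6, 6, -4]]

Since B sits to the right of M, M = DB⁻¹.
B has determinant 2; B⁻¹ = [[-1, -1/2, 0], [16, 13/2, -2], [9, 7/2, -1]].
M = DB⁻¹ = [[2, 14, -24]] · [[-1, -1/2, 0], [16, 13/2, -2], [9, 7/2, -1]] = [[6, 6, -4]].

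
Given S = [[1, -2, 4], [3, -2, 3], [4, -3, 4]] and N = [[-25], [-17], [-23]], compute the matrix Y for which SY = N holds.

S is on the left of Y, so left-multiply by S⁻¹: Y = S⁻¹N.
det S = -3; the adjugate gives S⁻¹ = [[-1/3, 4/3, -2/3], [0, 4, -3], [1/3, 5/3, -4/3]].
Y = S⁻¹N = [[-1/3, 4/3, -2/3], [0, 4, -3], [1/3, 5/3, -4/3]] · [[-25], [-17], [-23]] = [[1], [1], [-6]].

Y = [[1], [1], [-6]]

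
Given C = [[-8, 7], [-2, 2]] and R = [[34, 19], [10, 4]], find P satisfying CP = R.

Since C multiplies P on the left, P = C⁻¹R.
det C = -2; the adjugate gives C⁻¹ = [[-1, 7/2], [-1, 4]].
P = C⁻¹R = [[-1, 7/2], [-1, 4]] · [[34, 19], [10, 4]] = [[1, -5], [6, -3]].

P = [[1, -5], [6, -3]]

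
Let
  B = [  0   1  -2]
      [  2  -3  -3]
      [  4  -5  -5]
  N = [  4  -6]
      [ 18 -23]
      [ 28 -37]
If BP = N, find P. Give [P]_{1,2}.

Left-multiplying both sides by B⁻¹ gives P = B⁻¹N.
det B = -6; the adjugate gives B⁻¹ = [[0, -5/2, 3/2], [1/3, -4/3, 2/3], [-1/3, -2/3, 1/3]].
P = B⁻¹N = [[0, -5/2, 3/2], [1/3, -4/3, 2/3], [-1/3, -2/3, 1/3]] · [[4, -6], [18, -23], [28, -37]] = [[-3, 2], [-4, 4], [-4, 5]].

2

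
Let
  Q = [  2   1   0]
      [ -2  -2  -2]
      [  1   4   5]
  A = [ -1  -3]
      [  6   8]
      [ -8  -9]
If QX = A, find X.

X = [[-3, -4], [5, 5], [-5, -5]]

Left-multiplying both sides by Q⁻¹ gives X = Q⁻¹A.
Q has determinant 4; Q⁻¹ = [[-1/2, -5/4, -1/2], [2, 5/2, 1], [-3/2, -7/4, -1/2]].
X = Q⁻¹A = [[-1/2, -5/4, -1/2], [2, 5/2, 1], [-3/2, -7/4, -1/2]] · [[-1, -3], [6, 8], [-8, -9]] = [[-3, -4], [5, 5], [-5, -5]].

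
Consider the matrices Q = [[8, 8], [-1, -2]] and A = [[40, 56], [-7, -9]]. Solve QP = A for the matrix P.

Since Q multiplies P on the left, P = Q⁻¹A.
Q has determinant -8; Q⁻¹ = [[1/4, 1], [-1/8, -1]].
P = Q⁻¹A = [[1/4, 1], [-1/8, -1]] · [[40, 56], [-7, -9]] = [[3, 5], [2, 2]].

P = [[3, 5], [2, 2]]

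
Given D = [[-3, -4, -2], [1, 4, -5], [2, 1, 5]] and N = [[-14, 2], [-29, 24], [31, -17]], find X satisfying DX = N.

Since D multiplies X on the left, X = D⁻¹N.
det D = -1, so D⁻¹ = [[-25, -18, -28], [15, 11, 17], [7, 5, 8]].
X = D⁻¹N = [[-25, -18, -28], [15, 11, 17], [7, 5, 8]] · [[-14, 2], [-29, 24], [31, -17]] = [[4, -6], [-2, 5], [5, -2]].

X = [[4, -6], [-2, 5], [5, -2]]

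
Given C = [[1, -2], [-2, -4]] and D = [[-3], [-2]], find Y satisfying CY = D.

Left-multiplying both sides by C⁻¹ gives Y = C⁻¹D.
det C = -8, so C⁻¹ = [[1/2, -1/4], [-1/4, -1/8]].
Y = C⁻¹D = [[1/2, -1/4], [-1/4, -1/8]] · [[-3], [-2]] = [[-1], [1]].

Y = [[-1], [1]]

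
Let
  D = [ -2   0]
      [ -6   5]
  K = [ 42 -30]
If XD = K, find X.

X = [[-3, -6]]

Right-multiplying both sides by D⁻¹ gives X = KD⁻¹.
det D = -10, so D⁻¹ = [[-1/2, 0], [-3/5, 1/5]].
X = KD⁻¹ = [[42, -30]] · [[-1/2, 0], [-3/5, 1/5]] = [[-3, -6]].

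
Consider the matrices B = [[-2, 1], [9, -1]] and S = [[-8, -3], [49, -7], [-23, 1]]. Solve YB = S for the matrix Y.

Since B sits to the right of Y, Y = SB⁻¹.
det B = -7; the adjugate gives B⁻¹ = [[1/7, 1/7], [9/7, 2/7]].
Y = SB⁻¹ = [[-8, -3], [49, -7], [-23, 1]] · [[1/7, 1/7], [9/7, 2/7]] = [[-5, -2], [-2, 5], [-2, -3]].

Y = [[-5, -2], [-2, 5], [-2, -3]]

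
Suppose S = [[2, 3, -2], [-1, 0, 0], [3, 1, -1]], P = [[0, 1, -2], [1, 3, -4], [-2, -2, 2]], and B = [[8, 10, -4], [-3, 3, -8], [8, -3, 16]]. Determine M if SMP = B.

M = [[-4, -1, -2], [0, 0, -2], [3, -5, -5]]

Left-multiply by S⁻¹ and right-multiply by P⁻¹: M = S⁻¹BP⁻¹.
det S = -1; the adjugate gives S⁻¹ = [[0, -1, 0], [1, -4, -2], [1, -7, -3]].
det P = -2; the adjugate gives P⁻¹ = [[1, -1, -1], [-3, 2, 1], [-2, 1, 1/2]].
S⁻¹B = [[3, -3, 8], [4, 4, -4], [5, -2, 4]].
M = (S⁻¹B)P⁻¹ = [[-4, -1, -2], [0, 0, -2], [3, -5, -5]].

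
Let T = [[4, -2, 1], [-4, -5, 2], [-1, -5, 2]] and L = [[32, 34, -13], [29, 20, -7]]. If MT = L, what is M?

M = [[3, -4, -4], [5, -1, -5]]

T is on the right of M, so right-multiply by T⁻¹: M = LT⁻¹.
det T = 3, so T⁻¹ = [[0, -1/3, 1/3], [2, 3, -4], [5, 22/3, -28/3]].
M = LT⁻¹ = [[32, 34, -13], [29, 20, -7]] · [[0, -1/3, 1/3], [2, 3, -4], [5, 22/3, -28/3]] = [[3, -4, -4], [5, -1, -5]].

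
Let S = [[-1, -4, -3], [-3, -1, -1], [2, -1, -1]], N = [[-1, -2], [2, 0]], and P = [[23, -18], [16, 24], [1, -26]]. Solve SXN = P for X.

Left-multiply by S⁻¹ and right-multiply by N⁻¹: X = S⁻¹PN⁻¹.
det S = 5; the adjugate gives S⁻¹ = [[0, -1/5, 1/5], [-1, 7/5, 8/5], [1, -9/5, -11/5]].
N has determinant 4; N⁻¹ = [[0, 1/2], [-1/2, -1/4]].
S⁻¹P = [[-3, -10], [1, 10], [-8, -4]].
X = (S⁻¹P)N⁻¹ = [[5, 1], [-5, -2], [2, -3]].

X = [[5, 1], [-5, -2], [2, -3]]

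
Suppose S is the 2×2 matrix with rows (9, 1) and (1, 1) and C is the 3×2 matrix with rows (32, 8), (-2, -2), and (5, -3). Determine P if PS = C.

P = [[3, 5], [0, -2], [1, -4]]

S is on the right of P, so right-multiply by S⁻¹: P = CS⁻¹.
det S = 8, so S⁻¹ = [[1/8, -1/8], [-1/8, 9/8]].
P = CS⁻¹ = [[32, 8], [-2, -2], [5, -3]] · [[1/8, -1/8], [-1/8, 9/8]] = [[3, 5], [0, -2], [1, -4]].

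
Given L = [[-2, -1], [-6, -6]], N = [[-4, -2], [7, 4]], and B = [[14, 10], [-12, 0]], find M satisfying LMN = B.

M = [[-3, -4], [-1, 2]]

M = L⁻¹BN⁻¹ (apply L⁻¹ on the left and N⁻¹ on the right).
det L = 6; the adjugate gives L⁻¹ = [[-1, 1/6], [1, -1/3]].
N has determinant -2; N⁻¹ = [[-2, -1], [7/2, 2]].
L⁻¹B = [[-16, -10], [18, 10]].
M = (L⁻¹B)N⁻¹ = [[-3, -4], [-1, 2]].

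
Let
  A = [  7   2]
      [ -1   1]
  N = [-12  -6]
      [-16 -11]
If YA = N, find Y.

A is on the right of Y, so right-multiply by A⁻¹: Y = NA⁻¹.
A has determinant 9; A⁻¹ = [[1/9, -2/9], [1/9, 7/9]].
Y = NA⁻¹ = [[-12, -6], [-16, -11]] · [[1/9, -2/9], [1/9, 7/9]] = [[-2, -2], [-3, -5]].

Y = [[-2, -2], [-3, -5]]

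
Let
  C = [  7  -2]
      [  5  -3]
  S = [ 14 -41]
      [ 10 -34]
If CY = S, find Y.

Y = [[2, -5], [0, 3]]

Since C multiplies Y on the left, Y = C⁻¹S.
det C = -11; the adjugate gives C⁻¹ = [[3/11, -2/11], [5/11, -7/11]].
Y = C⁻¹S = [[3/11, -2/11], [5/11, -7/11]] · [[14, -41], [10, -34]] = [[2, -5], [0, 3]].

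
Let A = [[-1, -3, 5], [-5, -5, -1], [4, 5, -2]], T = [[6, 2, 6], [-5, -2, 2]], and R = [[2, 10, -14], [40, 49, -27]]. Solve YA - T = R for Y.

Y = [[-4, -4, -4], [-4, -3, 4]]

YA = R + T = [[8, 12, -8], [35, 47, -25]].
Right-multiplying both sides by A⁻¹ gives Y = (R + T)A⁻¹.
A has determinant 2; A⁻¹ = [[15/2, 19/2, 14], [-7, -9, -13], [-5/2, -7/2, -5]].
Y = (R + T)A⁻¹ = [[-4, -4, -4], [-4, -3, 4]].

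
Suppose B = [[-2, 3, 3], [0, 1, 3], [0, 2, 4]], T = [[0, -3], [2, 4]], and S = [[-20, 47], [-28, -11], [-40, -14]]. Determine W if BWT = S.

Left-multiply by B⁻¹ and right-multiply by T⁻¹: W = B⁻¹ST⁻¹.
B has determinant 4; B⁻¹ = [[-1/2, -3/2, 3/2], [0, -2, 3/2], [0, 1, -1/2]].
det T = 6, so T⁻¹ = [[2/3, 1/2], [-1/3, 0]].
B⁻¹S = [[-8, -28], [-4, 1], [-8, -4]].
W = (B⁻¹S)T⁻¹ = [[4, -4], [-3, -2], [-4, -4]].

W = [[4, -4], [-3, -2], [-4, -4]]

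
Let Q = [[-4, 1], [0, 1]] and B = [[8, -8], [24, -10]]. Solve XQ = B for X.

X = [[-2, -6], [-6, -4]]

Q is on the right of X, so right-multiply by Q⁻¹: X = BQ⁻¹.
Q has determinant -4; Q⁻¹ = [[-1/4, 1/4], [0, 1]].
X = BQ⁻¹ = [[8, -8], [24, -10]] · [[-1/4, 1/4], [0, 1]] = [[-2, -6], [-6, -4]].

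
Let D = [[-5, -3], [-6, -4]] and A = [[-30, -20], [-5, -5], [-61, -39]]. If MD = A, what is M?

D is on the right of M, so right-multiply by D⁻¹: M = AD⁻¹.
det D = 2, so D⁻¹ = [[-2, 3/2], [3, -5/2]].
M = AD⁻¹ = [[-30, -20], [-5, -5], [-61, -39]] · [[-2, 3/2], [3, -5/2]] = [[0, 5], [-5, 5], [5, 6]].

M = [[0, 5], [-5, 5], [5, 6]]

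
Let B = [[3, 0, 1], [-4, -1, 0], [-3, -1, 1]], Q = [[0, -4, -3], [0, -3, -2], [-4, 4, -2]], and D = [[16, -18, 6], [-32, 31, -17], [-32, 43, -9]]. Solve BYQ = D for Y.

Y = [[1, 1, -2], [-5, -3, 0], [-1, -5, 2]]

Isolating Y: multiply by B⁻¹ from the left and Q⁻¹ from the right, so Y = B⁻¹DQ⁻¹.
det B = -2, so B⁻¹ = [[1/2, 1/2, -1/2], [-2, -3, 2], [-1/2, -3/2, 3/2]].
Q has determinant 4; Q⁻¹ = [[7/2, -5, -1/4], [2, -3, 0], [-3, 4, 0]].
B⁻¹D = [[8, -15, -1], [0, 29, 21], [-8, 27, 9]].
Y = (B⁻¹D)Q⁻¹ = [[1, 1, -2], [-5, -3, 0], [-1, -5, 2]].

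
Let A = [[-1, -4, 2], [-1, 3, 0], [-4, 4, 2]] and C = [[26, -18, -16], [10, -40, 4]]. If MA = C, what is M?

Since A sits to the right of M, M = CA⁻¹.
A has determinant 2; A⁻¹ = [[3, 8, -3], [1, 3, -1], [4, 10, -7/2]].
M = CA⁻¹ = [[26, -18, -16], [10, -40, 4]] · [[3, 8, -3], [1, 3, -1], [4, 10, -7/2]] = [[-4, -6, -4], [6, 0, -4]].

M = [[-4, -6, -4], [6, 0, -4]]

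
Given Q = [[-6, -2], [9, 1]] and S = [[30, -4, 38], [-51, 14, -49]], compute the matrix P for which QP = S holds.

Left-multiplying both sides by Q⁻¹ gives P = Q⁻¹S.
det Q = 12, so Q⁻¹ = [[1/12, 1/6], [-3/4, -1/2]].
P = Q⁻¹S = [[1/12, 1/6], [-3/4, -1/2]] · [[30, -4, 38], [-51, 14, -49]] = [[-6, 2, -5], [3, -4, -4]].

P = [[-6, 2, -5], [3, -4, -4]]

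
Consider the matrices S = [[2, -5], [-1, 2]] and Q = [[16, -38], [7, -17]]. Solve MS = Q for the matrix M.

M = [[6, -4], [3, -1]]

S is on the right of M, so right-multiply by S⁻¹: M = QS⁻¹.
det S = -1; the adjugate gives S⁻¹ = [[-2, -5], [-1, -2]].
M = QS⁻¹ = [[16, -38], [7, -17]] · [[-2, -5], [-1, -2]] = [[6, -4], [3, -1]].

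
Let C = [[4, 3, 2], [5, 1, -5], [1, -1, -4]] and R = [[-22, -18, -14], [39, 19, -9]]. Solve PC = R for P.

P = [[-4, -2, 4], [4, 5, -2]]

C is on the right of P, so right-multiply by C⁻¹: P = RC⁻¹.
det C = -3; the adjugate gives C⁻¹ = [[3, -10/3, 17/3], [-5, 6, -10], [2, -7/3, 11/3]].
P = RC⁻¹ = [[-22, -18, -14], [39, 19, -9]] · [[3, -10/3, 17/3], [-5, 6, -10], [2, -7/3, 11/3]] = [[-4, -2, 4], [4, 5, -2]].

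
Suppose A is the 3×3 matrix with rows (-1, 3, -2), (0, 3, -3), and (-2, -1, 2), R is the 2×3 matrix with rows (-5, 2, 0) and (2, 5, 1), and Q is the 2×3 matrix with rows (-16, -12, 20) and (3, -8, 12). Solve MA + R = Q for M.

M = [[1, -4, 5], [-3, -1, 1]]

MA = Q − R = [[-11, -14, 20], [1, -13, 11]].
A is on the right of M, so right-multiply by A⁻¹: M = (Q − R)A⁻¹.
det A = 3; the adjugate gives A⁻¹ = [[1, -4/3, -1], [2, -2, -1], [2, -7/3, -1]].
M = (Q − R)A⁻¹ = [[1, -4, 5], [-3, -1, 1]].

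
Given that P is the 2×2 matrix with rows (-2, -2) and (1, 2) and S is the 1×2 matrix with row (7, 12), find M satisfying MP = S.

P is on the right of M, so right-multiply by P⁻¹: M = SP⁻¹.
P has determinant -2; P⁻¹ = [[-1, -1], [1/2, 1]].
M = SP⁻¹ = [[7, 12]] · [[-1, -1], [1/2, 1]] = [[-1, 5]].

M = [[-1, 5]]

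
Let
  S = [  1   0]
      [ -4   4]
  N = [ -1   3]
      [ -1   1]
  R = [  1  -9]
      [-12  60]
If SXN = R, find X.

Isolating X: multiply by S⁻¹ from the left and N⁻¹ from the right, so X = S⁻¹RN⁻¹.
det S = 4; the adjugate gives S⁻¹ = [[1, 0], [1, 1/4]].
det N = 2, so N⁻¹ = [[1/2, -3/2], [1/2, -1/2]].
S⁻¹R = [[1, -9], [-2, 6]].
X = (S⁻¹R)N⁻¹ = [[-4, 3], [2, 0]].

X = [[-4, 3], [2, 0]]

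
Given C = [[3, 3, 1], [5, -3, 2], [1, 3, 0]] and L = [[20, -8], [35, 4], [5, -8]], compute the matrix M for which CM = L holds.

Left-multiplying both sides by C⁻¹ gives M = C⁻¹L.
det C = 6, so C⁻¹ = [[-1, 1/2, 3/2], [1/3, -1/6, -1/6], [3, -1, -4]].
M = C⁻¹L = [[-1, 1/2, 3/2], [1/3, -1/6, -1/6], [3, -1, -4]] · [[20, -8], [35, 4], [5, -8]] = [[5, -2], [0, -2], [5, 4]].

M = [[5, -2], [0, -2], [5, 4]]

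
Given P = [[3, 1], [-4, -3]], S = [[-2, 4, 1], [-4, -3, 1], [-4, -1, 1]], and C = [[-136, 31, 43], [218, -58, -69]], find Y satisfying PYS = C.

Isolating Y: multiply by P⁻¹ from the left and S⁻¹ from the right, so Y = P⁻¹CS⁻¹.
det P = -5; the adjugate gives P⁻¹ = [[3/5, 1/5], [-4/5, -3/5]].
S has determinant -4; S⁻¹ = [[1/2, 5/4, -7/4], [0, -1/2, 1/2], [2, 9/2, -11/2]].
P⁻¹C = [[-38, 7, 12], [-22, 10, 7]].
Y = (P⁻¹C)S⁻¹ = [[5, 3, 4], [3, -1, 5]].

Y = [[5, 3, 4], [3, -1, 5]]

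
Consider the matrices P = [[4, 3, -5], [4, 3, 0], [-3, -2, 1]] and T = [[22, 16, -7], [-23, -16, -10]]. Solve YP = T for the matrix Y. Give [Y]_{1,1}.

1

Right-multiplying both sides by P⁻¹ gives Y = TP⁻¹.
P has determinant -5; P⁻¹ = [[-3/5, -7/5, -3], [4/5, 11/5, 4], [-1/5, 1/5, 0]].
Y = TP⁻¹ = [[22, 16, -7], [-23, -16, -10]] · [[-3/5, -7/5, -3], [4/5, 11/5, 4], [-1/5, 1/5, 0]] = [[1, 3, -2], [3, -5, 5]].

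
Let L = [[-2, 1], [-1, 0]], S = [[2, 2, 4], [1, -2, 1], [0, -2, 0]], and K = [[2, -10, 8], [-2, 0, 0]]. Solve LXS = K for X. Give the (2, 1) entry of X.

1

Isolating X: multiply by L⁻¹ from the left and S⁻¹ from the right, so X = L⁻¹KS⁻¹.
det L = 1, so L⁻¹ = [[0, -1], [1, -2]].
det S = -4, so S⁻¹ = [[-1/2, 2, -5/2], [0, 0, -1/2], [1/2, -1, 3/2]].
L⁻¹K = [[2, 0, 0], [6, -10, 8]].
X = (L⁻¹K)S⁻¹ = [[-1, 4, -5], [1, 4, 2]].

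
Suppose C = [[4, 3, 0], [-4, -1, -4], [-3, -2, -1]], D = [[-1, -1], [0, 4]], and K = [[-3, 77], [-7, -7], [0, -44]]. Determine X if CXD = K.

Isolating X: multiply by C⁻¹ from the left and D⁻¹ from the right, so X = C⁻¹KD⁻¹.
C has determinant -4; C⁻¹ = [[7/4, -3/4, 3], [-2, 1, -4], [-5/4, 1/4, -2]].
D has determinant -4; D⁻¹ = [[-1, -1/4], [0, 1/4]].
C⁻¹K = [[0, 8], [-1, 15], [2, -10]].
X = (C⁻¹K)D⁻¹ = [[0, 2], [1, 4], [-2, -3]].

X = [[0, 2], [1, 4], [-2, -3]]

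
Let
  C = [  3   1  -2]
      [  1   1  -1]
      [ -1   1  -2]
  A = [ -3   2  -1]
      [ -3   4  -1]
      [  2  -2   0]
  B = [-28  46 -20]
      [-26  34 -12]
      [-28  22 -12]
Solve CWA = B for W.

W = C⁻¹BA⁻¹ (apply C⁻¹ on the left and A⁻¹ on the right).
det C = -4; the adjugate gives C⁻¹ = [[1/4, 0, -1/4], [-3/4, 2, -1/4], [-1/2, 1, -1/2]].
det A = 4; the adjugate gives A⁻¹ = [[-1/2, 1/2, 1/2], [-1/2, 1/2, 0], [-1/2, -1/2, -3/2]].
C⁻¹B = [[0, 6, -2], [-24, 28, -6], [2, 0, 4]].
W = (C⁻¹B)A⁻¹ = [[-2, 4, 3], [1, 5, -3], [-3, -1, -5]].

W = [[-2, 4, 3], [1, 5, -3], [-3, -1, -5]]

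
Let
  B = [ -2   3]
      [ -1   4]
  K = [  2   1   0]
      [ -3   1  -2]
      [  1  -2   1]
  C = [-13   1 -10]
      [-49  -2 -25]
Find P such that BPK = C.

P = [[-4, 4, 1], [-2, 5, 2]]

Left-multiply by B⁻¹ and right-multiply by K⁻¹: P = B⁻¹CK⁻¹.
B has determinant -5; B⁻¹ = [[-4/5, 3/5], [-1/5, 2/5]].
det K = -5, so K⁻¹ = [[3/5, 1/5, 2/5], [-1/5, -2/5, -4/5], [-1, -1, -1]].
B⁻¹C = [[-19, -2, -7], [-17, -1, -8]].
P = (B⁻¹C)K⁻¹ = [[-4, 4, 1], [-2, 5, 2]].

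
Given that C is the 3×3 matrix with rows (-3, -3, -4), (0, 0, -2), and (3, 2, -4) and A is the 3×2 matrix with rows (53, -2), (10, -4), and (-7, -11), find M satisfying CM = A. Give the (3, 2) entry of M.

Left-multiplying both sides by C⁻¹ gives M = C⁻¹A.
C has determinant 6; C⁻¹ = [[2/3, -10/3, 1], [-1, 4, -1], [0, -1/2, 0]].
M = C⁻¹A = [[2/3, -10/3, 1], [-1, 4, -1], [0, -1/2, 0]] · [[53, -2], [10, -4], [-7, -11]] = [[-5, 1], [-6, -3], [-5, 2]].

2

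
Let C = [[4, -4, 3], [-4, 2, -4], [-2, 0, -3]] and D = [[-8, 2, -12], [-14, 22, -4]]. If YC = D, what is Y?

Right-multiplying both sides by C⁻¹ gives Y = DC⁻¹.
C has determinant 4; C⁻¹ = [[-3/2, -3, 5/2], [-1, -3/2, 1], [1, 2, -2]].
Y = DC⁻¹ = [[-8, 2, -12], [-14, 22, -4]] · [[-3/2, -3, 5/2], [-1, -3/2, 1], [1, 2, -2]] = [[-2, -3, 6], [-5, 1, -5]].

Y = [[-2, -3, 6], [-5, 1, -5]]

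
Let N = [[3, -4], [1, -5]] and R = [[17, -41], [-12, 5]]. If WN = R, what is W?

W = [[4, 5], [-5, 3]]

N is on the right of W, so right-multiply by N⁻¹: W = RN⁻¹.
N has determinant -11; N⁻¹ = [[5/11, -4/11], [1/11, -3/11]].
W = RN⁻¹ = [[17, -41], [-12, 5]] · [[5/11, -4/11], [1/11, -3/11]] = [[4, 5], [-5, 3]].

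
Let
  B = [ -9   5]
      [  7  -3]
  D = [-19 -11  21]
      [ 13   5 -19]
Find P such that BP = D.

P = [[1, -1, -4], [-2, -4, -3]]

Left-multiplying both sides by B⁻¹ gives P = B⁻¹D.
det B = -8; the adjugate gives B⁻¹ = [[3/8, 5/8], [7/8, 9/8]].
P = B⁻¹D = [[3/8, 5/8], [7/8, 9/8]] · [[-19, -11, 21], [13, 5, -19]] = [[1, -1, -4], [-2, -4, -3]].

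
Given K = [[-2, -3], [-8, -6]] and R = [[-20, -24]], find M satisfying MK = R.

K is on the right of M, so right-multiply by K⁻¹: M = RK⁻¹.
K has determinant -12; K⁻¹ = [[1/2, -1/4], [-2/3, 1/6]].
M = RK⁻¹ = [[-20, -24]] · [[1/2, -1/4], [-2/3, 1/6]] = [[6, 1]].

M = [[6, 1]]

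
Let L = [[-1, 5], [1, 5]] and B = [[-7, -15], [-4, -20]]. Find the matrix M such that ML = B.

L is on the right of M, so right-multiply by L⁻¹: M = BL⁻¹.
det L = -10; the adjugate gives L⁻¹ = [[-1/2, 1/2], [1/10, 1/10]].
M = BL⁻¹ = [[-7, -15], [-4, -20]] · [[-1/2, 1/2], [1/10, 1/10]] = [[2, -5], [0, -4]].

M = [[2, -5], [0, -4]]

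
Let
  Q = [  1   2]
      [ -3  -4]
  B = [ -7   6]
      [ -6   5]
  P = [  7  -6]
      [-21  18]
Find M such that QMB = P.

M = [[-1, 0], [0, 0]]

M = Q⁻¹PB⁻¹ (apply Q⁻¹ on the left and B⁻¹ on the right).
det Q = 2, so Q⁻¹ = [[-2, -1], [3/2, 1/2]].
det B = 1, so B⁻¹ = [[5, -6], [6, -7]].
Q⁻¹P = [[7, -6], [0, 0]].
M = (Q⁻¹P)B⁻¹ = [[-1, 0], [0, 0]].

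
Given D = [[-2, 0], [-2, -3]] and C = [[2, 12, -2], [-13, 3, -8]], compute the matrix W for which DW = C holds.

Since D multiplies W on the left, W = D⁻¹C.
D has determinant 6; D⁻¹ = [[-1/2, 0], [1/3, -1/3]].
W = D⁻¹C = [[-1/2, 0], [1/3, -1/3]] · [[2, 12, -2], [-13, 3, -8]] = [[-1, -6, 1], [5, 3, 2]].

W = [[-1, -6, 1], [5, 3, 2]]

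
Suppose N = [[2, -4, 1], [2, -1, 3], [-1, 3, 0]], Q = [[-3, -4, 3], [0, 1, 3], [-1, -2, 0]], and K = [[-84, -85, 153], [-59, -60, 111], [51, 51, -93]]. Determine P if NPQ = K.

P = [[5, 2, 3], [-5, -3, 4], [2, 3, -2]]

Isolating P: multiply by N⁻¹ from the left and Q⁻¹ from the right, so P = N⁻¹KQ⁻¹.
det N = -1, so N⁻¹ = [[9, -3, 11], [3, -1, 4], [-5, 2, -6]].
Q has determinant -3; Q⁻¹ = [[-2, 2, 5], [1, -1, -3], [-1/3, 2/3, 1]].
N⁻¹K = [[-18, -24, 21], [11, 9, -24], [-4, -1, 15]].
P = (N⁻¹K)Q⁻¹ = [[5, 2, 3], [-5, -3, 4], [2, 3, -2]].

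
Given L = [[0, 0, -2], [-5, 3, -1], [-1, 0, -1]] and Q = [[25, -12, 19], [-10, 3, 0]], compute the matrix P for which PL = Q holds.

L is on the right of P, so right-multiply by L⁻¹: P = QL⁻¹.
L has determinant -6; L⁻¹ = [[1/2, 0, -1], [2/3, 1/3, -5/3], [-1/2, 0, 0]].
P = QL⁻¹ = [[25, -12, 19], [-10, 3, 0]] · [[1/2, 0, -1], [2/3, 1/3, -5/3], [-1/2, 0, 0]] = [[-5, -4, -5], [-3, 1, 5]].

P = [[-5, -4, -5], [-3, 1, 5]]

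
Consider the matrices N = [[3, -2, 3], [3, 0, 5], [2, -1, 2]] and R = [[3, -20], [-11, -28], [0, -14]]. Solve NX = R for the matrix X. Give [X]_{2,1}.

Since N multiplies X on the left, X = N⁻¹R.
det N = -2; the adjugate gives N⁻¹ = [[-5/2, -1/2, 5], [-2, 0, 3], [3/2, 1/2, -3]].
X = N⁻¹R = [[-5/2, -1/2, 5], [-2, 0, 3], [3/2, 1/2, -3]] · [[3, -20], [-11, -28], [0, -14]] = [[-2, -6], [-6, -2], [-1, -2]].

-6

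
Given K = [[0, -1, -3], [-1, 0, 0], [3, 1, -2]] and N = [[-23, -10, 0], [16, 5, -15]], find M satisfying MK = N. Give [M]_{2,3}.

6

Since K sits to the right of M, M = NK⁻¹.
K has determinant 5; K⁻¹ = [[0, -1, 0], [-2/5, 9/5, 3/5], [-1/5, -3/5, -1/5]].
M = NK⁻¹ = [[-23, -10, 0], [16, 5, -15]] · [[0, -1, 0], [-2/5, 9/5, 3/5], [-1/5, -3/5, -1/5]] = [[4, 5, -6], [1, 2, 6]].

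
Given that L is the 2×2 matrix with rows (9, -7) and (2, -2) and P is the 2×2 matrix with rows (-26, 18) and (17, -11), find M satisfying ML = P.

Since L sits to the right of M, M = PL⁻¹.
det L = -4; the adjugate gives L⁻¹ = [[1/2, -7/4], [1/2, -9/4]].
M = PL⁻¹ = [[-26, 18], [17, -11]] · [[1/2, -7/4], [1/2, -9/4]] = [[-4, 5], [3, -5]].

M = [[-4, 5], [3, -5]]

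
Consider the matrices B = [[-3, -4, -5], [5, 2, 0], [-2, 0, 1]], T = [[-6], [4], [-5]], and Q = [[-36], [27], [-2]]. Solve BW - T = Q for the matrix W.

W = [[5], [3], [3]]

BW = Q + T = [[-42], [31], [-7]].
Left-multiplying both sides by B⁻¹ gives W = B⁻¹(Q + T).
B has determinant -6; B⁻¹ = [[-1/3, -2/3, -5/3], [5/6, 13/6, 25/6], [-2/3, -4/3, -7/3]].
W = B⁻¹(Q + T) = [[5], [3], [3]].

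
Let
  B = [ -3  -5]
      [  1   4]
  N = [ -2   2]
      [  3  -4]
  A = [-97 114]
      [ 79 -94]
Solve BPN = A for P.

P = [[-1, -1], [-4, 4]]

P = B⁻¹AN⁻¹ (apply B⁻¹ on the left and N⁻¹ on the right).
det B = -7, so B⁻¹ = [[-4/7, -5/7], [1/7, 3/7]].
det N = 2, so N⁻¹ = [[-2, -1], [-3/2, -1]].
B⁻¹A = [[-1, 2], [20, -24]].
P = (B⁻¹A)N⁻¹ = [[-1, -1], [-4, 4]].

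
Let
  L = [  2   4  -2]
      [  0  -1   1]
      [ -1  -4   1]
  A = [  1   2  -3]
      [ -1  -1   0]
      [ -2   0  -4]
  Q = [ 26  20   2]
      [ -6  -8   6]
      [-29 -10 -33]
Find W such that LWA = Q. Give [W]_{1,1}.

3

Isolating W: multiply by L⁻¹ from the left and A⁻¹ from the right, so W = L⁻¹QA⁻¹.
L has determinant 4; L⁻¹ = [[3/4, 1, 1/2], [-1/4, 0, -1/2], [-1/4, 1, -1/2]].
A has determinant 2; A⁻¹ = [[2, 4, -3/2], [-2, -5, 3/2], [-1, -2, 1/2]].
L⁻¹Q = [[-1, 2, -9], [8, 0, 16], [2, -8, 22]].
W = (L⁻¹Q)A⁻¹ = [[3, 4, 0], [0, 0, -4], [-2, 4, -4]].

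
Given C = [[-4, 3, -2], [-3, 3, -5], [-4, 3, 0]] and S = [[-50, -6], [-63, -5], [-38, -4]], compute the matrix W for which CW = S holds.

W = [[5, 4], [-6, 4], [6, 1]]

C is on the left of W, so left-multiply by C⁻¹: W = C⁻¹S.
det C = -6, so C⁻¹ = [[-5/2, 1, 3/2], [-10/3, 4/3, 7/3], [-1/2, 0, 1/2]].
W = C⁻¹S = [[-5/2, 1, 3/2], [-10/3, 4/3, 7/3], [-1/2, 0, 1/2]] · [[-50, -6], [-63, -5], [-38, -4]] = [[5, 4], [-6, 4], [6, 1]].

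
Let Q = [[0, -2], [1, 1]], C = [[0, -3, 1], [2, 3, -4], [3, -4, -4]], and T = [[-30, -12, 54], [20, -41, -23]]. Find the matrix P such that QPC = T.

Left-multiply by Q⁻¹ and right-multiply by C⁻¹: P = Q⁻¹TC⁻¹.
det Q = 2, so Q⁻¹ = [[1/2, 1], [-1/2, 0]].
det C = -5; the adjugate gives C⁻¹ = [[28/5, 16/5, -9/5], [4/5, 3/5, -2/5], [17/5, 9/5, -6/5]].
Q⁻¹T = [[5, -47, 4], [15, 6, -27]].
P = (Q⁻¹T)C⁻¹ = [[4, -5, 5], [-3, 3, 3]].

P = [[4, -5, 5], [-3, 3, 3]]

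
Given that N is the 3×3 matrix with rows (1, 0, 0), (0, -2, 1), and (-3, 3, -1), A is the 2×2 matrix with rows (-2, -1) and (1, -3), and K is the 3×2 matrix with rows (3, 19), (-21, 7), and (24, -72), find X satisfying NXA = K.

Left-multiply by N⁻¹ and right-multiply by A⁻¹: X = N⁻¹KA⁻¹.
det N = -1, so N⁻¹ = [[1, 0, 0], [3, 1, 1], [6, 3, 2]].
det A = 7, so A⁻¹ = [[-3/7, 1/7], [-1/7, -2/7]].
N⁻¹K = [[3, 19], [12, -8], [3, -9]].
X = (N⁻¹K)A⁻¹ = [[-4, -5], [-4, 4], [0, 3]].

X = [[-4, -5], [-4, 4], [0, 3]]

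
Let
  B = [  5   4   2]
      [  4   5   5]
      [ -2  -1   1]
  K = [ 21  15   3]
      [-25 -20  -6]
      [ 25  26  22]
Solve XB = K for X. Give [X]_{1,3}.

-3

Right-multiplying both sides by B⁻¹ gives X = KB⁻¹.
B has determinant 6; B⁻¹ = [[5/3, -1, 5/3], [-7/3, 3/2, -17/6], [1, -1/2, 3/2]].
X = KB⁻¹ = [[21, 15, 3], [-25, -20, -6], [25, 26, 22]] · [[5/3, -1, 5/3], [-7/3, 3/2, -17/6], [1, -1/2, 3/2]] = [[3, 0, -3], [-1, -2, 6], [3, 3, 1]].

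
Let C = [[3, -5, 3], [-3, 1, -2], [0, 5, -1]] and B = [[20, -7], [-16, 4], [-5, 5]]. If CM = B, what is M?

M = [[5, -4], [-1, 2], [0, 5]]

C is on the left of M, so left-multiply by C⁻¹: M = C⁻¹B.
det C = -3, so C⁻¹ = [[-3, -10/3, -7/3], [1, 1, 1], [5, 5, 4]].
M = C⁻¹B = [[-3, -10/3, -7/3], [1, 1, 1], [5, 5, 4]] · [[20, -7], [-16, 4], [-5, 5]] = [[5, -4], [-1, 2], [0, 5]].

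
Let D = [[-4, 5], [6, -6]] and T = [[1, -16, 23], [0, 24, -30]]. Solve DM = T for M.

M = [[1, 4, -2], [1, 0, 3]]

Left-multiplying both sides by D⁻¹ gives M = D⁻¹T.
det D = -6; the adjugate gives D⁻¹ = [[1, 5/6], [1, 2/3]].
M = D⁻¹T = [[1, 5/6], [1, 2/3]] · [[1, -16, 23], [0, 24, -30]] = [[1, 4, -2], [1, 0, 3]].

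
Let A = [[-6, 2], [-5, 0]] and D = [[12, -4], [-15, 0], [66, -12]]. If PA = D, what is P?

P = [[-2, 0], [0, 3], [-6, -6]]

Since A sits to the right of P, P = DA⁻¹.
det A = 10, so A⁻¹ = [[0, -1/5], [1/2, -3/5]].
P = DA⁻¹ = [[12, -4], [-15, 0], [66, -12]] · [[0, -1/5], [1/2, -3/5]] = [[-2, 0], [0, 3], [-6, -6]].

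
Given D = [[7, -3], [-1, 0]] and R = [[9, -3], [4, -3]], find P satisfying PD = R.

Since D sits to the right of P, P = RD⁻¹.
det D = -3; the adjugate gives D⁻¹ = [[0, -1], [-1/3, -7/3]].
P = RD⁻¹ = [[9, -3], [4, -3]] · [[0, -1], [-1/3, -7/3]] = [[1, -2], [1, 3]].

P = [[1, -2], [1, 3]]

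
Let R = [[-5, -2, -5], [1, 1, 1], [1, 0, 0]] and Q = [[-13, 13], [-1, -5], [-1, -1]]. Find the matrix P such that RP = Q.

R is on the left of P, so left-multiply by R⁻¹: P = R⁻¹Q.
det R = 3; the adjugate gives R⁻¹ = [[0, 0, 1], [1/3, 5/3, 0], [-1/3, -2/3, -1]].
P = R⁻¹Q = [[0, 0, 1], [1/3, 5/3, 0], [-1/3, -2/3, -1]] · [[-13, 13], [-1, -5], [-1, -1]] = [[-1, -1], [-6, -4], [6, 0]].

P = [[-1, -1], [-6, -4], [6, 0]]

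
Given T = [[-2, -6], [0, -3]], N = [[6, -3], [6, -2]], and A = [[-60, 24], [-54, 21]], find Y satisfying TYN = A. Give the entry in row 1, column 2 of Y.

-3

Isolating Y: multiply by T⁻¹ from the left and N⁻¹ from the right, so Y = T⁻¹AN⁻¹.
det T = 6, so T⁻¹ = [[-1/2, 1], [0, -1/3]].
det N = 6; the adjugate gives N⁻¹ = [[-1/3, 1/2], [-1, 1]].
T⁻¹A = [[-24, 9], [18, -7]].
Y = (T⁻¹A)N⁻¹ = [[-1, -3], [1, 2]].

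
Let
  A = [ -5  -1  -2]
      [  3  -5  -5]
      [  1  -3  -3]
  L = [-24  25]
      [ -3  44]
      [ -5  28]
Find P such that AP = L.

A is on the left of P, so left-multiply by A⁻¹: P = A⁻¹L.
A has determinant 4; A⁻¹ = [[0, 3/4, -5/4], [1, 17/4, -31/4], [-1, -4, 7]].
P = A⁻¹L = [[0, 3/4, -5/4], [1, 17/4, -31/4], [-1, -4, 7]] · [[-24, 25], [-3, 44], [-5, 28]] = [[4, -2], [2, -5], [1, -5]].

P = [[4, -2], [2, -5], [1, -5]]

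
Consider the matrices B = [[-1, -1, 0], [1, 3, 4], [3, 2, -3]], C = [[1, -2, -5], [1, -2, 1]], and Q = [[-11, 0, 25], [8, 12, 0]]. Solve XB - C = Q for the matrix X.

X = [[0, 2, -4], [-5, 1, 1]]

XB = Q + C = [[-10, -2, 20], [9, 10, 1]].
B is on the right of X, so right-multiply by B⁻¹: X = (Q + C)B⁻¹.
B has determinant 2; B⁻¹ = [[-17/2, -3/2, -2], [15/2, 3/2, 2], [-7/2, -1/2, -1]].
X = (Q + C)B⁻¹ = [[0, 2, -4], [-5, 1, 1]].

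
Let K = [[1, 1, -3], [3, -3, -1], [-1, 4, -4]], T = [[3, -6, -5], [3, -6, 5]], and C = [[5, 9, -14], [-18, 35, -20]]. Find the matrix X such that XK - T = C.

X = [[-2, 5, 5], [1, -4, 4]]

XK = C + T = [[8, 3, -19], [-15, 29, -15]].
K is on the right of X, so right-multiply by K⁻¹: X = (C + T)K⁻¹.
det K = 2, so K⁻¹ = [[8, -4, -5], [13/2, -7/2, -4], [9/2, -5/2, -3]].
X = (C + T)K⁻¹ = [[-2, 5, 5], [1, -4, 4]].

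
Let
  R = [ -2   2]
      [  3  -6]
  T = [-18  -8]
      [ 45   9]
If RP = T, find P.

R is on the left of P, so left-multiply by R⁻¹: P = R⁻¹T.
det R = 6; the adjugate gives R⁻¹ = [[-1, -1/3], [-1/2, -1/3]].
P = R⁻¹T = [[-1, -1/3], [-1/2, -1/3]] · [[-18, -8], [45, 9]] = [[3, 5], [-6, 1]].

P = [[3, 5], [-6, 1]]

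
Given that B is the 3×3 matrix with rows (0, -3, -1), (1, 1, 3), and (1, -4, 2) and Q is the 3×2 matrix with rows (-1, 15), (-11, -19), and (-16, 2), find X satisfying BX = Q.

B is on the left of X, so left-multiply by B⁻¹: X = B⁻¹Q.
det B = 2, so B⁻¹ = [[7, 5, -4], [1/2, 1/2, -1/2], [-5/2, -3/2, 3/2]].
X = B⁻¹Q = [[7, 5, -4], [1/2, 1/2, -1/2], [-5/2, -3/2, 3/2]] · [[-1, 15], [-11, -19], [-16, 2]] = [[2, 2], [2, -3], [-5, -6]].

X = [[2, 2], [2, -3], [-5, -6]]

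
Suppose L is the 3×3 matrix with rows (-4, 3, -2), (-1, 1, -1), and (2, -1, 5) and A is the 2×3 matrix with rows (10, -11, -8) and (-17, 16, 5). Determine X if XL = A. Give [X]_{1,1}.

Since L sits to the right of X, X = AL⁻¹.
L has determinant -5; L⁻¹ = [[-4/5, 13/5, 1/5], [-3/5, 16/5, 2/5], [1/5, -2/5, 1/5]].
X = AL⁻¹ = [[10, -11, -8], [-17, 16, 5]] · [[-4/5, 13/5, 1/5], [-3/5, 16/5, 2/5], [1/5, -2/5, 1/5]] = [[-3, -6, -4], [5, 5, 4]].

-3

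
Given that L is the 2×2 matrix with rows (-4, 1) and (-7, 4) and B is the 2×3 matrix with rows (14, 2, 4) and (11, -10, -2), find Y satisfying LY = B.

Y = [[-5, -2, -2], [-6, -6, -4]]

L is on the left of Y, so left-multiply by L⁻¹: Y = L⁻¹B.
det L = -9, so L⁻¹ = [[-4/9, 1/9], [-7/9, 4/9]].
Y = L⁻¹B = [[-4/9, 1/9], [-7/9, 4/9]] · [[14, 2, 4], [11, -10, -2]] = [[-5, -2, -2], [-6, -6, -4]].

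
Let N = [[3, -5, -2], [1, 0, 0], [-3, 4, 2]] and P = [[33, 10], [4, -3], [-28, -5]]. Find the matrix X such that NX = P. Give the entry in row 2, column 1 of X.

Since N multiplies X on the left, X = N⁻¹P.
N has determinant 2; N⁻¹ = [[0, 1, 0], [-1, 0, -1], [2, 3/2, 5/2]].
X = N⁻¹P = [[0, 1, 0], [-1, 0, -1], [2, 3/2, 5/2]] · [[33, 10], [4, -3], [-28, -5]] = [[4, -3], [-5, -5], [2, 3]].

-5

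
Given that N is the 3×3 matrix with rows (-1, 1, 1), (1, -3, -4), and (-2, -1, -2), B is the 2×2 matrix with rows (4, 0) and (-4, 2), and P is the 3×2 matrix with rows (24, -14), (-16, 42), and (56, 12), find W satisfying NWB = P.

Isolating W: multiply by N⁻¹ from the left and B⁻¹ from the right, so W = N⁻¹PB⁻¹.
N has determinant 1; N⁻¹ = [[2, 1, -1], [10, 4, -3], [-7, -3, 2]].
B has determinant 8; B⁻¹ = [[1/4, 0], [1/2, 1/2]].
N⁻¹P = [[-24, 2], [8, -8], [-8, -4]].
W = (N⁻¹P)B⁻¹ = [[-5, 1], [-2, -4], [-4, -2]].

W = [[-5, 1], [-2, -4], [-4, -2]]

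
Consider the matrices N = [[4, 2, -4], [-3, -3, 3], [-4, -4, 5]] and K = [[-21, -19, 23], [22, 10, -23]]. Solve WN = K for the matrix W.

W = [[-1, 3, 2], [6, 2, -1]]

Since N sits to the right of W, W = KN⁻¹.
N has determinant -6; N⁻¹ = [[1/2, -1, 1], [-1/2, -2/3, 0], [0, -4/3, 1]].
W = KN⁻¹ = [[-21, -19, 23], [22, 10, -23]] · [[1/2, -1, 1], [-1/2, -2/3, 0], [0, -4/3, 1]] = [[-1, 3, 2], [6, 2, -1]].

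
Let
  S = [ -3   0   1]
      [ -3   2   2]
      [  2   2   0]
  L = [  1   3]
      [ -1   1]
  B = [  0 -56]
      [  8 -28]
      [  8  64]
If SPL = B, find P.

P = S⁻¹BL⁻¹ (apply S⁻¹ on the left and L⁻¹ on the right).
S has determinant 2; S⁻¹ = [[-2, 1, -1], [2, -1, 3/2], [-5, 3, -3]].
det L = 4, so L⁻¹ = [[1/4, -3/4], [1/4, 1/4]].
S⁻¹B = [[0, 20], [4, 12], [0, 4]].
P = (S⁻¹B)L⁻¹ = [[5, 5], [4, 0], [1, 1]].

P = [[5, 5], [4, 0], [1, 1]]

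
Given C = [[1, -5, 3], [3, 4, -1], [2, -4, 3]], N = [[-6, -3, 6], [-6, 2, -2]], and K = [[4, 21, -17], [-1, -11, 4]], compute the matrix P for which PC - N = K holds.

P = [[2, 2, -5], [1, -2, -1]]

PC = K + N = [[-2, 18, -11], [-7, -9, 2]].
Right-multiplying both sides by C⁻¹ gives P = (K + N)C⁻¹.
det C = 3, so C⁻¹ = [[8/3, 1, -7/3], [-11/3, -1, 10/3], [-20/3, -2, 19/3]].
P = (K + N)C⁻¹ = [[2, 2, -5], [1, -2, -1]].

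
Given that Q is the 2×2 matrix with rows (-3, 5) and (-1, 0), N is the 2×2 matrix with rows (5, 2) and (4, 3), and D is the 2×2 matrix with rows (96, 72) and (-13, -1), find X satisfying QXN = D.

X = [[5, -3], [3, 3]]

Left-multiply by Q⁻¹ and right-multiply by N⁻¹: X = Q⁻¹DN⁻¹.
det Q = 5, so Q⁻¹ = [[0, -1], [1/5, -3/5]].
det N = 7, so N⁻¹ = [[3/7, -2/7], [-4/7, 5/7]].
Q⁻¹D = [[13, 1], [27, 15]].
X = (Q⁻¹D)N⁻¹ = [[5, -3], [3, 3]].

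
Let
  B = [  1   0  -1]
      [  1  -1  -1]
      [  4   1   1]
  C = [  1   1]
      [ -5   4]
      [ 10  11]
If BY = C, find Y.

Left-multiplying both sides by B⁻¹ gives Y = B⁻¹C.
det B = -5; the adjugate gives B⁻¹ = [[0, 1/5, 1/5], [1, -1, 0], [-1, 1/5, 1/5]].
Y = B⁻¹C = [[0, 1/5, 1/5], [1, -1, 0], [-1, 1/5, 1/5]] · [[1, 1], [-5, 4], [10, 11]] = [[1, 3], [6, -3], [0, 2]].

Y = [[1, 3], [6, -3], [0, 2]]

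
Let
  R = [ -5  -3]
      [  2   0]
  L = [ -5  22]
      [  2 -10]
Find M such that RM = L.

Since R multiplies M on the left, M = R⁻¹L.
det R = 6, so R⁻¹ = [[0, 1/2], [-1/3, -5/6]].
M = R⁻¹L = [[0, 1/2], [-1/3, -5/6]] · [[-5, 22], [2, -10]] = [[1, -5], [0, 1]].

M = [[1, -5], [0, 1]]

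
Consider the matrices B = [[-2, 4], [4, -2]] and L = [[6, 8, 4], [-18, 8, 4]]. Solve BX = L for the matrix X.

X = [[-5, 4, 2], [-1, 4, 2]]

Left-multiplying both sides by B⁻¹ gives X = B⁻¹L.
B has determinant -12; B⁻¹ = [[1/6, 1/3], [1/3, 1/6]].
X = B⁻¹L = [[1/6, 1/3], [1/3, 1/6]] · [[6, 8, 4], [-18, 8, 4]] = [[-5, 4, 2], [-1, 4, 2]].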